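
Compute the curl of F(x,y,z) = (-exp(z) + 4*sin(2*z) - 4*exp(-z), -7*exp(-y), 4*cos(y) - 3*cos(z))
(-4*sin(y), -exp(z) + 8*cos(2*z) + 4*exp(-z), 0)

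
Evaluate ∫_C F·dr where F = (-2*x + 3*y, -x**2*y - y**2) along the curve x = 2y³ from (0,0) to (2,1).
-1/3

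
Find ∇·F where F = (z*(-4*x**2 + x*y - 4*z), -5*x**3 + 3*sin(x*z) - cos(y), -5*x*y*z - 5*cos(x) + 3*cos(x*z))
-5*x*y - 3*x*sin(x*z) - z*(8*x - y) + sin(y)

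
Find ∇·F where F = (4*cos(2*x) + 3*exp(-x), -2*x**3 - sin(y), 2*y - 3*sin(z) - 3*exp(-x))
-8*sin(2*x) - cos(y) - 3*cos(z) - 3*exp(-x)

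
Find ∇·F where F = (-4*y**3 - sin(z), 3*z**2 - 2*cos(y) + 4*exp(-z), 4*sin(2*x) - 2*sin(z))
2*sin(y) - 2*cos(z)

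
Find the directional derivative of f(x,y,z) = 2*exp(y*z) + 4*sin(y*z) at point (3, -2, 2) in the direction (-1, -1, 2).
sqrt(6)*(-2 - 4*exp(4)*cos(4))*exp(-4)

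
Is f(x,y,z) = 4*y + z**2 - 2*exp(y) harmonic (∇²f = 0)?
No, ∇²f = 2 - 2*exp(y)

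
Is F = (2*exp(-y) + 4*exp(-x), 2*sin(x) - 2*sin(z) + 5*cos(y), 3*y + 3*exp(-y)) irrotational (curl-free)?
No, ∇×F = (2*cos(z) + 3 - 3*exp(-y), 0, 2*cos(x) + 2*exp(-y))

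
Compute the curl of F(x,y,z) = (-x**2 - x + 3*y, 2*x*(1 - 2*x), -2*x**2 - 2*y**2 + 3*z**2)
(-4*y, 4*x, -8*x - 1)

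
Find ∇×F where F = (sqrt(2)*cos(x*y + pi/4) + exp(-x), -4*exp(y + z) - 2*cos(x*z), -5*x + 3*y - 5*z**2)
(-2*x*sin(x*z) + 4*exp(y + z) + 3, 5, sqrt(2)*x*sin(x*y + pi/4) + 2*z*sin(x*z))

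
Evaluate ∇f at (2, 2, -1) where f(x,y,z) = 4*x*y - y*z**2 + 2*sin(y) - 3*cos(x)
(3*sin(2) + 8, 2*cos(2) + 7, 4)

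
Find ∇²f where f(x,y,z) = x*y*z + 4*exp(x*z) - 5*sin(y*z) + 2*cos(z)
4*x**2*exp(x*z) + 5*y**2*sin(y*z) + 4*z**2*exp(x*z) + 5*z**2*sin(y*z) - 2*cos(z)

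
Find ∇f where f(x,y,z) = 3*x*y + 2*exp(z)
(3*y, 3*x, 2*exp(z))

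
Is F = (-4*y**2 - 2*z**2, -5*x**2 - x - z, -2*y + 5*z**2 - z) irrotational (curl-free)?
No, ∇×F = (-1, -4*z, -10*x + 8*y - 1)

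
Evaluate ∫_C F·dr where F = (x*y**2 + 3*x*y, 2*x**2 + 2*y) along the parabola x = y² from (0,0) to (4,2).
1148/15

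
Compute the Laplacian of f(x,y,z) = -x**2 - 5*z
-2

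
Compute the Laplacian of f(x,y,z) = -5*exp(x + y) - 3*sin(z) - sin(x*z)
x**2*sin(x*z) + z**2*sin(x*z) - 10*exp(x + y) + 3*sin(z)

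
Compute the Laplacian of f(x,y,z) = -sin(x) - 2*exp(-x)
sin(x) - 2*exp(-x)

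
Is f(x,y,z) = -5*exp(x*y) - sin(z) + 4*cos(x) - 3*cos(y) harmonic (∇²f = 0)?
No, ∇²f = -5*x**2*exp(x*y) - 5*y**2*exp(x*y) + sin(z) - 4*cos(x) + 3*cos(y)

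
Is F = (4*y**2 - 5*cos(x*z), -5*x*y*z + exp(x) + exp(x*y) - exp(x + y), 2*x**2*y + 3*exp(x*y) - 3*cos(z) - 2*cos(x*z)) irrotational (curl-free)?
No, ∇×F = (x*(2*x + 5*y + 3*exp(x*y)), -4*x*y + 5*x*sin(x*z) - 3*y*exp(x*y) - 2*z*sin(x*z), -5*y*z + y*exp(x*y) - 8*y + exp(x) - exp(x + y))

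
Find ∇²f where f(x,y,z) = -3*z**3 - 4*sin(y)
-18*z + 4*sin(y)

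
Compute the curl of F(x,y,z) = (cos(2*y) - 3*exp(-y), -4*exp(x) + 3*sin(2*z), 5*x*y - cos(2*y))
(5*x + 2*sin(2*y) - 6*cos(2*z), -5*y, -4*exp(x) + 2*sin(2*y) - 3*exp(-y))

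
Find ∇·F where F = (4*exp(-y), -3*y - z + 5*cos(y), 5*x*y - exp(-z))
-5*sin(y) - 3 + exp(-z)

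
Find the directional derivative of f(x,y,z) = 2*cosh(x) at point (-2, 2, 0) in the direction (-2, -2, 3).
4*sqrt(17)*sinh(2)/17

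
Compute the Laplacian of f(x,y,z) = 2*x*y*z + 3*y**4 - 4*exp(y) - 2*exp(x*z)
-2*x**2*exp(x*z) + 36*y**2 - 2*z**2*exp(x*z) - 4*exp(y)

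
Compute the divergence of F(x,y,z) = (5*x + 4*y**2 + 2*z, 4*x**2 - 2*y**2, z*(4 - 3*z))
-4*y - 6*z + 9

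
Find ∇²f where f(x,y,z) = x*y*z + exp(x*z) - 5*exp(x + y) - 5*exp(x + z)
x**2*exp(x*z) + z**2*exp(x*z) - 10*exp(x + y) - 10*exp(x + z)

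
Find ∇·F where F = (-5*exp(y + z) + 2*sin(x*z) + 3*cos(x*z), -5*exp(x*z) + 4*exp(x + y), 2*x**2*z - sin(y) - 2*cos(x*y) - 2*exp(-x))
2*x**2 - 3*z*sin(x*z) + 2*z*cos(x*z) + 4*exp(x + y)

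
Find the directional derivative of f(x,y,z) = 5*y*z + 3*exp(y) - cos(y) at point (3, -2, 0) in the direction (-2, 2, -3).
2*sqrt(17)*(-exp(2)*sin(2) + 3 + 15*exp(2))*exp(-2)/17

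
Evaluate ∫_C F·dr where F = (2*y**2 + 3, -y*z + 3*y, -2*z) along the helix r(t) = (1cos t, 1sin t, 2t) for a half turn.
-4*pi**2 - 26/3 + pi/2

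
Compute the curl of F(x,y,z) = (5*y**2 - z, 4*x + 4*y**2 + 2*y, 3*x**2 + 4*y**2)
(8*y, -6*x - 1, 4 - 10*y)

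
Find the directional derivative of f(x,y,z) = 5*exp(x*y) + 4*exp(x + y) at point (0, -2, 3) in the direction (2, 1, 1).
sqrt(6)*(2 - 10*exp(2)/3)*exp(-2)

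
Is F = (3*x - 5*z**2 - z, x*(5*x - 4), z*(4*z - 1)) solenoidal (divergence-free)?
No, ∇·F = 8*z + 2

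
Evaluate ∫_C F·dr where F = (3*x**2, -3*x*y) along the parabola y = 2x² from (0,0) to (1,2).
-19/5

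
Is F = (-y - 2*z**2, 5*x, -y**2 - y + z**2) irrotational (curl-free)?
No, ∇×F = (-2*y - 1, -4*z, 6)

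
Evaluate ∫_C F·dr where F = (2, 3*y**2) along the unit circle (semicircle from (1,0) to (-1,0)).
-4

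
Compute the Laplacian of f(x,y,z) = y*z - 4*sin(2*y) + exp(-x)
16*sin(2*y) + exp(-x)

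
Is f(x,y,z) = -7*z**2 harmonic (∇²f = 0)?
No, ∇²f = -14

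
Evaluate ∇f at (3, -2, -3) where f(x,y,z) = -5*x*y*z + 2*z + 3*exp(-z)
(-30, 45, 32 - 3*exp(3))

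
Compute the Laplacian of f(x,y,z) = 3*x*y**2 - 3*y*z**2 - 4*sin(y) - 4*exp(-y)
6*x - 6*y + 4*sin(y) - 4*exp(-y)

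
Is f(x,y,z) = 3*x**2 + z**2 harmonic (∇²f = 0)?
No, ∇²f = 8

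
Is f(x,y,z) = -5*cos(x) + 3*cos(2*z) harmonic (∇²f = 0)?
No, ∇²f = 5*cos(x) - 12*cos(2*z)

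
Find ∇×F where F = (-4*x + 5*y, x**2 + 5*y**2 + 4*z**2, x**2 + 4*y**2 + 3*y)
(8*y - 8*z + 3, -2*x, 2*x - 5)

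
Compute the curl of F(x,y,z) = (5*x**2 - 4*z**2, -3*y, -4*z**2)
(0, -8*z, 0)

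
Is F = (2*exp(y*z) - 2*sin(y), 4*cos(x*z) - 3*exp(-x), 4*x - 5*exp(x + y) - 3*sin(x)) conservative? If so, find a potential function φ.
No, ∇×F = (4*x*sin(x*z) - 5*exp(x + y), 2*y*exp(y*z) + 5*exp(x + y) + 3*cos(x) - 4, -2*z*exp(y*z) - 4*z*sin(x*z) + 2*cos(y) + 3*exp(-x)) ≠ 0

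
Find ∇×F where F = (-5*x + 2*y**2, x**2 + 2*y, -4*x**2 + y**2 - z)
(2*y, 8*x, 2*x - 4*y)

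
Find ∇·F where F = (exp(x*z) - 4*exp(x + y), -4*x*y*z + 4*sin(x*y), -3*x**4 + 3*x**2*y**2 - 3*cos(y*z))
-4*x*z + 4*x*cos(x*y) + 3*y*sin(y*z) + z*exp(x*z) - 4*exp(x + y)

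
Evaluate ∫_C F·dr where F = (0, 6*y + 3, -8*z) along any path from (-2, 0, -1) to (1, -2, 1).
6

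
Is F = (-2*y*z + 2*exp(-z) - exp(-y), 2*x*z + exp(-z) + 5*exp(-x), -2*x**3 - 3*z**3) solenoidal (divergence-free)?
No, ∇·F = -9*z**2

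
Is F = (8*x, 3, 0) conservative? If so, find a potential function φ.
Yes, F is conservative. φ = 4*x**2 + 3*y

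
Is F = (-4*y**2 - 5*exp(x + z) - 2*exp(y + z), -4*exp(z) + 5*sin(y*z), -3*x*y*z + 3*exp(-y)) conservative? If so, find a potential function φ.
No, ∇×F = (-3*x*z - 5*y*cos(y*z) + 4*exp(z) - 3*exp(-y), 3*y*z - 5*exp(x + z) - 2*exp(y + z), 8*y + 2*exp(y + z)) ≠ 0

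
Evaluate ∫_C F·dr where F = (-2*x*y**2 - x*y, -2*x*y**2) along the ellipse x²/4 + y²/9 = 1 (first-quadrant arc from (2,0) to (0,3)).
22 - 27*pi/4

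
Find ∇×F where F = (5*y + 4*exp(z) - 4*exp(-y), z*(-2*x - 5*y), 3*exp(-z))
(2*x + 5*y, 4*exp(z), -2*z - 5 - 4*exp(-y))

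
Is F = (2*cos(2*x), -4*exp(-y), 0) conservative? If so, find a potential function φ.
Yes, F is conservative. φ = sin(2*x) + 4*exp(-y)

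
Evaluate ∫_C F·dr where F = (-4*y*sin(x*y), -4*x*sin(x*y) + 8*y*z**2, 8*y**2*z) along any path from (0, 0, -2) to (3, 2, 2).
4*cos(6) + 60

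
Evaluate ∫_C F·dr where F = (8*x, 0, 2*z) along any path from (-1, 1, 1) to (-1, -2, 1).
0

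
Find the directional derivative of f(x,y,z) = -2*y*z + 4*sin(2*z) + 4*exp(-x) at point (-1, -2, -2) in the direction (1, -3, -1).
-4*sqrt(11)*(2*cos(4) + E + 4)/11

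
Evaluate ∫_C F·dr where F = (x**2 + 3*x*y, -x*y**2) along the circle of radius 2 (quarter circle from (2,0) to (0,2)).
-32/3 - pi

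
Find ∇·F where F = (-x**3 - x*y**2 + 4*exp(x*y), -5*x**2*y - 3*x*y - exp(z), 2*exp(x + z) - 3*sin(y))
-8*x**2 - 3*x - y**2 + 4*y*exp(x*y) + 2*exp(x + z)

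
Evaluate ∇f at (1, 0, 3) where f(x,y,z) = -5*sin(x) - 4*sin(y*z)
(-5*cos(1), -12, 0)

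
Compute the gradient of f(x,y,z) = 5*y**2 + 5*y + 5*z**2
(0, 10*y + 5, 10*z)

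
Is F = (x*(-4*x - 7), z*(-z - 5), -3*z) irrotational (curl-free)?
No, ∇×F = (2*z + 5, 0, 0)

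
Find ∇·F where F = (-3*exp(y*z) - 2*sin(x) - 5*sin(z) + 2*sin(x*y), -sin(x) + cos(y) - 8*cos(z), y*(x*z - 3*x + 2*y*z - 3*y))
y*(x + 2*y) + 2*y*cos(x*y) - sin(y) - 2*cos(x)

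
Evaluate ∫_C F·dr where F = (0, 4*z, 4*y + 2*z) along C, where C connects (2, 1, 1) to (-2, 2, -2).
-17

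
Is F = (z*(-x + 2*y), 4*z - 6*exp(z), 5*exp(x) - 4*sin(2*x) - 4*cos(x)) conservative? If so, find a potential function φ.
No, ∇×F = (6*exp(z) - 4, -x + 2*y - 5*exp(x) - 4*sin(x) + 8*cos(2*x), -2*z) ≠ 0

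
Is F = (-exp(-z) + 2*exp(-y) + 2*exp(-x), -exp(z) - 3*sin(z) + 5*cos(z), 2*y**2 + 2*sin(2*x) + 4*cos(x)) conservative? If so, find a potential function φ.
No, ∇×F = (4*y + exp(z) + 5*sin(z) + 3*cos(z), 4*sin(x) - 4*cos(2*x) + exp(-z), 2*exp(-y)) ≠ 0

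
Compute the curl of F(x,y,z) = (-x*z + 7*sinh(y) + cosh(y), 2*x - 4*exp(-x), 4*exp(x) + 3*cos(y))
(-3*sin(y), -x - 4*exp(x), -sinh(y) - 7*cosh(y) + 2 + 4*exp(-x))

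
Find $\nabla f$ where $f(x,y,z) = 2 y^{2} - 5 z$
(0, 4*y, -5)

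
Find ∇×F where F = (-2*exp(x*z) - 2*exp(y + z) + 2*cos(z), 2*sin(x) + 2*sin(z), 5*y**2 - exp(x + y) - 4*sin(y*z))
(10*y - 4*z*cos(y*z) - exp(x + y) - 2*cos(z), -2*x*exp(x*z) + exp(x + y) - 2*exp(y + z) - 2*sin(z), 2*exp(y + z) + 2*cos(x))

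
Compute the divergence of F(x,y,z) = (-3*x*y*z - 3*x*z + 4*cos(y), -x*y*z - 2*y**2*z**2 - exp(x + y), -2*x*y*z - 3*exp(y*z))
-2*x*y - x*z - 4*y*z**2 - 3*y*z - 3*y*exp(y*z) - 3*z - exp(x + y)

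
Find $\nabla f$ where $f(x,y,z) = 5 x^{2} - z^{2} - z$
(10*x, 0, -2*z - 1)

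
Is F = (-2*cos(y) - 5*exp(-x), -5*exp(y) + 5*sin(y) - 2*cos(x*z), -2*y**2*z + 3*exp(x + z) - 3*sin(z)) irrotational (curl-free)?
No, ∇×F = (-2*x*sin(x*z) - 4*y*z, -3*exp(x + z), 2*z*sin(x*z) - 2*sin(y))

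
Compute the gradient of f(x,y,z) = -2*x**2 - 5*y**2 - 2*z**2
(-4*x, -10*y, -4*z)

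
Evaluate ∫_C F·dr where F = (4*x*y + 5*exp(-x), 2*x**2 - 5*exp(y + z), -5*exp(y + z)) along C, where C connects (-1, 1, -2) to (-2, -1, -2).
-5*exp(2) - 10 - 5*exp(-3) + 5*exp(-1) + 5*E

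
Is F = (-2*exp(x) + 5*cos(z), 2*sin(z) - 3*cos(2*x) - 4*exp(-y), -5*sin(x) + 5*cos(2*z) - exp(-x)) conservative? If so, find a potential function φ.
No, ∇×F = (-2*cos(z), -5*sin(z) + 5*cos(x) - exp(-x), 6*sin(2*x)) ≠ 0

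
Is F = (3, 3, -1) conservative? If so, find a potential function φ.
Yes, F is conservative. φ = 3*x + 3*y - z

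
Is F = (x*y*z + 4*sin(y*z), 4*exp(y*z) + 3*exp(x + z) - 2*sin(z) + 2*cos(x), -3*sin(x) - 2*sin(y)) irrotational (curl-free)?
No, ∇×F = (-4*y*exp(y*z) - 3*exp(x + z) - 2*cos(y) + 2*cos(z), x*y + 4*y*cos(y*z) + 3*cos(x), -x*z - 4*z*cos(y*z) + 3*exp(x + z) - 2*sin(x))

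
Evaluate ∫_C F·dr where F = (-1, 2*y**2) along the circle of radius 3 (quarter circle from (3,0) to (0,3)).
21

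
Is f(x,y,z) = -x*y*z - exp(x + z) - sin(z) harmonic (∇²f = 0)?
No, ∇²f = -2*exp(x + z) + sin(z)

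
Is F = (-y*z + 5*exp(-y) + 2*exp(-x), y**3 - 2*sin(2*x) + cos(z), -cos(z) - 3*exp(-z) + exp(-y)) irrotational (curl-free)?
No, ∇×F = (sin(z) - exp(-y), -y, z - 4*cos(2*x) + 5*exp(-y))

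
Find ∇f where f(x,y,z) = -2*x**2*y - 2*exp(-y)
(-4*x*y, -2*x**2 + 2*exp(-y), 0)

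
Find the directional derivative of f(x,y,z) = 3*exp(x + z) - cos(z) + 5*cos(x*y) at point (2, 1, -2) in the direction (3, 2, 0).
sqrt(13)*(9 - 35*sin(2))/13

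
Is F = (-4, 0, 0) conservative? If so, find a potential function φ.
Yes, F is conservative. φ = -4*x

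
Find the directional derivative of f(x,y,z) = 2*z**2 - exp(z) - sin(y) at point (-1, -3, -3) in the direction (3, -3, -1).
sqrt(19)*(3*exp(3)*cos(3) + 1 + 12*exp(3))*exp(-3)/19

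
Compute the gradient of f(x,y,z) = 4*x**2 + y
(8*x, 1, 0)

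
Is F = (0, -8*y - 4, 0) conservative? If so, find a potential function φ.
Yes, F is conservative. φ = 4*y*(-y - 1)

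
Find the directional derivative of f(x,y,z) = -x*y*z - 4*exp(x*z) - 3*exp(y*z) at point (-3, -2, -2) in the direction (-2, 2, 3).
2*sqrt(17)*(-11 + 15*exp(4) + 10*exp(6))/17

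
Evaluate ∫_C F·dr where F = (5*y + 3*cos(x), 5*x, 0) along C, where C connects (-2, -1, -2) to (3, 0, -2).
-10 + 3*sin(3) + 3*sin(2)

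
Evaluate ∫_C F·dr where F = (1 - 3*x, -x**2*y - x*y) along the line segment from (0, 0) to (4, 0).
-20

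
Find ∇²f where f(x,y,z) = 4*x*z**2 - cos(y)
8*x + cos(y)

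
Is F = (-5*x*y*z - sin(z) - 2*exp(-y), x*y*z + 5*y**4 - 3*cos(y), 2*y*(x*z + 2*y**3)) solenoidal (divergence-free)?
No, ∇·F = 2*x*y + x*z + 20*y**3 - 5*y*z + 3*sin(y)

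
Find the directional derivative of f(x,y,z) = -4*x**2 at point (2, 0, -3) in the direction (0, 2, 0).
0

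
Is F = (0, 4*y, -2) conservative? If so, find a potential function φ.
Yes, F is conservative. φ = 2*y**2 - 2*z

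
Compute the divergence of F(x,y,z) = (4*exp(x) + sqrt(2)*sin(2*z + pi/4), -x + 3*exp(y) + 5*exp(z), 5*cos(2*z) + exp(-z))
4*exp(x) + 3*exp(y) - 10*sin(2*z) - exp(-z)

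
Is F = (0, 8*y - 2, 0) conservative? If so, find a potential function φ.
Yes, F is conservative. φ = 2*y*(2*y - 1)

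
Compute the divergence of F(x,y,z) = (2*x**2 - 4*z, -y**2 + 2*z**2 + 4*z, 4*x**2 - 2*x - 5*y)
4*x - 2*y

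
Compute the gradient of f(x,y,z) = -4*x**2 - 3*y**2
(-8*x, -6*y, 0)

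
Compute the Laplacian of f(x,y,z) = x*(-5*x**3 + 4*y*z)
-60*x**2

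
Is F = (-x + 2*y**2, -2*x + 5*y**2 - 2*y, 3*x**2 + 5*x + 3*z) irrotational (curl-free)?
No, ∇×F = (0, -6*x - 5, -4*y - 2)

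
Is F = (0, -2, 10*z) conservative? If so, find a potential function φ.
Yes, F is conservative. φ = -2*y + 5*z**2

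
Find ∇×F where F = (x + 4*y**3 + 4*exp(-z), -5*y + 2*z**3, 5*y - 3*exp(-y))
(-6*z**2 + 5 + 3*exp(-y), -4*exp(-z), -12*y**2)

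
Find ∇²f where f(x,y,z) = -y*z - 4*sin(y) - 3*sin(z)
4*sin(y) + 3*sin(z)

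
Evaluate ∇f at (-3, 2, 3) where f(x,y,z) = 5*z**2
(0, 0, 30)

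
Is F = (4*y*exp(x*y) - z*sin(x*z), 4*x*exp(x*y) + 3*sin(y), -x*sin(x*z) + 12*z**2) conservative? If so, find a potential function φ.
Yes, F is conservative. φ = 4*z**3 + 4*exp(x*y) - 3*cos(y) + cos(x*z)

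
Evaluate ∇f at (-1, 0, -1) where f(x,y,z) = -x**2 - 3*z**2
(2, 0, 6)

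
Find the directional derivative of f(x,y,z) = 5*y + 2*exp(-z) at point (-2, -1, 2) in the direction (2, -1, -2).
-5/3 + 4*exp(-2)/3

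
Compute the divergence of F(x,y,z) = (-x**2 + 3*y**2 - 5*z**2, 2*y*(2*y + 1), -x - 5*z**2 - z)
-2*x + 8*y - 10*z + 1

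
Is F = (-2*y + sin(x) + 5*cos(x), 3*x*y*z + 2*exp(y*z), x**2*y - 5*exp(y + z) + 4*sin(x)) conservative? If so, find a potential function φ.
No, ∇×F = (x**2 - 3*x*y - 2*y*exp(y*z) - 5*exp(y + z), -2*x*y - 4*cos(x), 3*y*z + 2) ≠ 0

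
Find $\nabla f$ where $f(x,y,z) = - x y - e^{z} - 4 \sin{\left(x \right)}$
(-y - 4*cos(x), -x, -exp(z))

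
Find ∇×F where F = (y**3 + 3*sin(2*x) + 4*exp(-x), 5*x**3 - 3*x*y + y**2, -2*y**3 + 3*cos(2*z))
(-6*y**2, 0, 15*x**2 - 3*y**2 - 3*y)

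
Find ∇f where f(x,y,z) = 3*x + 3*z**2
(3, 0, 6*z)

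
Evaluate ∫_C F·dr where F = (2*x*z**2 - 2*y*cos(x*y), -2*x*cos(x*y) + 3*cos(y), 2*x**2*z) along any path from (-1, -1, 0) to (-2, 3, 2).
2*sin(6) + 3*sin(3) + 5*sin(1) + 16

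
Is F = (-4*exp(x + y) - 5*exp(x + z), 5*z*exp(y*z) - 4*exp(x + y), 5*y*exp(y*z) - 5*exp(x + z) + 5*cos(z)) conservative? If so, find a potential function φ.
Yes, F is conservative. φ = 5*exp(y*z) - 4*exp(x + y) - 5*exp(x + z) + 5*sin(z)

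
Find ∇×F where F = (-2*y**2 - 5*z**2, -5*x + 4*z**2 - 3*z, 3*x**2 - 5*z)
(3 - 8*z, -6*x - 10*z, 4*y - 5)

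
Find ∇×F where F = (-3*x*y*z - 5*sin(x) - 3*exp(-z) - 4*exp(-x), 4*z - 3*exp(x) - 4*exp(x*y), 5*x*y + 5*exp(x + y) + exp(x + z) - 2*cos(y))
(5*x + 5*exp(x + y) + 2*sin(y) - 4, (-(3*x*y + 5*y + 5*exp(x + y) + exp(x + z))*exp(z) + 3)*exp(-z), 3*x*z - 4*y*exp(x*y) - 3*exp(x))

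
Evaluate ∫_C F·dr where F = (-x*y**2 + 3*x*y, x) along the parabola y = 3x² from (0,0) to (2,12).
-44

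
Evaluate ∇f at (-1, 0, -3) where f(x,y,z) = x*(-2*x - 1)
(3, 0, 0)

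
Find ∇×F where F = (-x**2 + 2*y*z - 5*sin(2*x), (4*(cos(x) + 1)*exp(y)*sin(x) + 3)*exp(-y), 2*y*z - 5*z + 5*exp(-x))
(2*z, 2*y + 5*exp(-x), -2*z + 4*cos(x) + 4*cos(2*x))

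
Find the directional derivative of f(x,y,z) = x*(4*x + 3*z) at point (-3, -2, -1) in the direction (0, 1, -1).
9*sqrt(2)/2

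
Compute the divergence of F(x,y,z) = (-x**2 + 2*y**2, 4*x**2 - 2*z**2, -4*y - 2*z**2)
-2*x - 4*z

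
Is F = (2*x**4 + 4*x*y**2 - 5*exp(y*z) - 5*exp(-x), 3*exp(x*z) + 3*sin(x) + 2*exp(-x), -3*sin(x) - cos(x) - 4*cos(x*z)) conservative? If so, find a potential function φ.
No, ∇×F = (-3*x*exp(x*z), -5*y*exp(y*z) - 4*z*sin(x*z) - sin(x) + 3*cos(x), -8*x*y + 3*z*exp(x*z) + 5*z*exp(y*z) + 3*cos(x) - 2*exp(-x)) ≠ 0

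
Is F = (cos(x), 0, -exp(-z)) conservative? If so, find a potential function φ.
Yes, F is conservative. φ = sin(x) + exp(-z)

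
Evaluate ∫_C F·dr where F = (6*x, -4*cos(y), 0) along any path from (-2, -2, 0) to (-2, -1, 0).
-4*sin(2) + 4*sin(1)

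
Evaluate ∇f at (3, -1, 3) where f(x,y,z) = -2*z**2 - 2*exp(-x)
(2*exp(-3), 0, -12)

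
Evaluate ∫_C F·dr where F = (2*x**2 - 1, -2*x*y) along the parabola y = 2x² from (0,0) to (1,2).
-53/15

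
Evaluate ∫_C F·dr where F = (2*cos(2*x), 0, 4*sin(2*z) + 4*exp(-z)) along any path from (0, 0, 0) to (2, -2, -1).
-4*E + sin(4) - 2*cos(2) + 6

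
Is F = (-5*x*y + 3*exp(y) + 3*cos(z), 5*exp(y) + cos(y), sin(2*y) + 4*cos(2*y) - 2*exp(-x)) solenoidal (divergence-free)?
No, ∇·F = -5*y + 5*exp(y) - sin(y)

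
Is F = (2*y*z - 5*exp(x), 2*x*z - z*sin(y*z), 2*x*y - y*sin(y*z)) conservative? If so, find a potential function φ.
Yes, F is conservative. φ = 2*x*y*z - 5*exp(x) + cos(y*z)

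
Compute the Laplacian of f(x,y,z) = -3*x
0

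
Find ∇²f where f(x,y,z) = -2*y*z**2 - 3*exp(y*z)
-y*(3*y*exp(y*z) + 4) - 3*z**2*exp(y*z)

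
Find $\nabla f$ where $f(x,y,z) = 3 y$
(0, 3, 0)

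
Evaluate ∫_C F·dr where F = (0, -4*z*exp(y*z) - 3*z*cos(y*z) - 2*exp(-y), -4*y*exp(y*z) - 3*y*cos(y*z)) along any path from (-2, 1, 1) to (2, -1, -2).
-4*exp(2) - 3*sin(2) - 2*exp(-1) + 3*sin(1) + 6*E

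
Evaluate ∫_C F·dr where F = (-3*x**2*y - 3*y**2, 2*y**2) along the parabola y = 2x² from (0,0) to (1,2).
26/15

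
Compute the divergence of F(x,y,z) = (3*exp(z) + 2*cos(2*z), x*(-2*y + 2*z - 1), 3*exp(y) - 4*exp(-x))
-2*x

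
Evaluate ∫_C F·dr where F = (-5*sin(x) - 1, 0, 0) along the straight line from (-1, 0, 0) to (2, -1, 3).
-3 - 5*cos(1) + 5*cos(2)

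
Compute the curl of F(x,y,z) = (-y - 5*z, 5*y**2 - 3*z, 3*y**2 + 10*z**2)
(6*y + 3, -5, 1)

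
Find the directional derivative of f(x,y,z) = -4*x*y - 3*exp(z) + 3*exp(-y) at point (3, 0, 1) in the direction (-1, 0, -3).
9*sqrt(10)*E/10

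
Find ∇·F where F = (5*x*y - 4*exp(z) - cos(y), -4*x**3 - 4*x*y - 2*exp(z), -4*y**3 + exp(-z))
-4*x + 5*y - exp(-z)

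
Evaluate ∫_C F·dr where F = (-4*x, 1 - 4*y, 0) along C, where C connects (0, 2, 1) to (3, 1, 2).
-13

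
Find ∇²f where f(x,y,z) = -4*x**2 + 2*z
-8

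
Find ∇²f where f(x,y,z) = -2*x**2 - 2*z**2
-8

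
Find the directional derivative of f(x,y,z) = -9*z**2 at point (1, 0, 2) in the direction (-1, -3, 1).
-36*sqrt(11)/11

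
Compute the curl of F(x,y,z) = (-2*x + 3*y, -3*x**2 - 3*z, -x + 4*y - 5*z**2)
(7, 1, -6*x - 3)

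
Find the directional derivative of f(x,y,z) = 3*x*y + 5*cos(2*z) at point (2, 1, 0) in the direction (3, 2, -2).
21*sqrt(17)/17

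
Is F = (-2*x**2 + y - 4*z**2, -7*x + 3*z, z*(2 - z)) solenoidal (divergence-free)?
No, ∇·F = -4*x - 2*z + 2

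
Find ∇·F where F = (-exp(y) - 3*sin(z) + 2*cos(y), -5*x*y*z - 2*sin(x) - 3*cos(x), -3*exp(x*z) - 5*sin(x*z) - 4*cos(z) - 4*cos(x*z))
-5*x*z - 3*x*exp(x*z) + 4*x*sin(x*z) - 5*x*cos(x*z) + 4*sin(z)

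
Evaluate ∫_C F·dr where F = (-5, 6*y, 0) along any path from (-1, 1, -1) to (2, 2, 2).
-6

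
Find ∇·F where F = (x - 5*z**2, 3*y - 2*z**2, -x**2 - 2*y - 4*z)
0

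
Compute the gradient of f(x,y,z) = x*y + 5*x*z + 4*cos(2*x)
(y + 5*z - 8*sin(2*x), x, 5*x)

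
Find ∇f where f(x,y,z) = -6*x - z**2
(-6, 0, -2*z)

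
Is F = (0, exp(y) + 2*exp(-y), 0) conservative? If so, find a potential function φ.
Yes, F is conservative. φ = exp(y) - 2*exp(-y)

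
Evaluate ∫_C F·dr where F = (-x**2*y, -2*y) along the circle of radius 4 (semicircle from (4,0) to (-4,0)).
32*pi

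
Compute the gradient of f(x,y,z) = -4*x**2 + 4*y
(-8*x, 4, 0)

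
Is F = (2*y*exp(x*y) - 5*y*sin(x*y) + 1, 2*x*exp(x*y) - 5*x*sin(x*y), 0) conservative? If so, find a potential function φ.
Yes, F is conservative. φ = x + 2*exp(x*y) + 5*cos(x*y)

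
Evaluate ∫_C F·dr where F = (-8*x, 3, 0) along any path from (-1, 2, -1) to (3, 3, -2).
-29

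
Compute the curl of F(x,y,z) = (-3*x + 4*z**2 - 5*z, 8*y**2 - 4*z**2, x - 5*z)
(8*z, 8*z - 6, 0)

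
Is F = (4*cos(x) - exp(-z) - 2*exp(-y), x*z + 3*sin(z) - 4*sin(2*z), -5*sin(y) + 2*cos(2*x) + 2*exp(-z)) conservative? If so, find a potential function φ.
No, ∇×F = (-x - 5*cos(y) - 3*cos(z) + 8*cos(2*z), 4*sin(2*x) + exp(-z), z - 2*exp(-y)) ≠ 0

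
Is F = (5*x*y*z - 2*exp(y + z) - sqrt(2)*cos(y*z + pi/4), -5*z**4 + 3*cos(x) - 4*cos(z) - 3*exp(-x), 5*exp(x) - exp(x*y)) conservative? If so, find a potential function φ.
No, ∇×F = (-x*exp(x*y) + 20*z**3 - 4*sin(z), 5*x*y + y*exp(x*y) + sqrt(2)*y*sin(y*z + pi/4) - 5*exp(x) - 2*exp(y + z), -5*x*z - sqrt(2)*z*sin(y*z + pi/4) + 2*exp(y + z) - 3*sin(x) + 3*exp(-x)) ≠ 0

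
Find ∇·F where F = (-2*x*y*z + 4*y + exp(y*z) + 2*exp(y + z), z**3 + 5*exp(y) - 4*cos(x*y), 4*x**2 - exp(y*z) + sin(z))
4*x*sin(x*y) - 2*y*z - y*exp(y*z) + 5*exp(y) + cos(z)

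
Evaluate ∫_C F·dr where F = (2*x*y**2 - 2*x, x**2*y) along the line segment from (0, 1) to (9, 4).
3807/4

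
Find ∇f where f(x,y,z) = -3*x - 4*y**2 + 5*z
(-3, -8*y, 5)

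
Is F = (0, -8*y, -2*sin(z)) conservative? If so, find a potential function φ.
Yes, F is conservative. φ = -4*y**2 + 2*cos(z)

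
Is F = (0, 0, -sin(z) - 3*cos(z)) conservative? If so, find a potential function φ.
Yes, F is conservative. φ = -3*sin(z) + cos(z)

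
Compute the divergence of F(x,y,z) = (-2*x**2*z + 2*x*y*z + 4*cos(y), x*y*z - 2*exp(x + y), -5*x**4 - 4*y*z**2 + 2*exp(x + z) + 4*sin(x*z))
-3*x*z + 4*x*cos(x*z) - 6*y*z - 2*exp(x + y) + 2*exp(x + z)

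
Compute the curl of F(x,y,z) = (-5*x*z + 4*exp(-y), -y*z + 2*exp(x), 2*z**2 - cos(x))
(y, -5*x - sin(x), 2*exp(x) + 4*exp(-y))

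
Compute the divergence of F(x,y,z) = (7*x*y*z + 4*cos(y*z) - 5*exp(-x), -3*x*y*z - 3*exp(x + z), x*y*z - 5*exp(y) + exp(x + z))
x*y - 3*x*z + 7*y*z + exp(x + z) + 5*exp(-x)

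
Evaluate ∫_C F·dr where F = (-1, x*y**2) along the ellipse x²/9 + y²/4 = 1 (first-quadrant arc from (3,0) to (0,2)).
3 + 3*pi/2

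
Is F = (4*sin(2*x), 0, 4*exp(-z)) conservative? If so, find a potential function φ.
Yes, F is conservative. φ = -2*cos(2*x) - 4*exp(-z)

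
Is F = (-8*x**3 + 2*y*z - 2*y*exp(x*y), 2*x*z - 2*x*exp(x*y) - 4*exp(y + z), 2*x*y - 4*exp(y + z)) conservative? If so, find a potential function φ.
Yes, F is conservative. φ = -2*x**4 + 2*x*y*z - 2*exp(x*y) - 4*exp(y + z)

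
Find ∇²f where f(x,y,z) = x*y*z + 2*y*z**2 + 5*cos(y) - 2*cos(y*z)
2*y*(y*cos(y*z) + 2) + 2*z**2*cos(y*z) - 5*cos(y)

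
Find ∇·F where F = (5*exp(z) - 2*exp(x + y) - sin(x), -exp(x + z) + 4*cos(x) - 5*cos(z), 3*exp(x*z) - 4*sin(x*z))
3*x*exp(x*z) - 4*x*cos(x*z) - 2*exp(x + y) - cos(x)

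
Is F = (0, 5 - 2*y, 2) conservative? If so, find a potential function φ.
Yes, F is conservative. φ = -y**2 + 5*y + 2*z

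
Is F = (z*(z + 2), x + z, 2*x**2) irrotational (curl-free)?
No, ∇×F = (-1, -4*x + 2*z + 2, 1)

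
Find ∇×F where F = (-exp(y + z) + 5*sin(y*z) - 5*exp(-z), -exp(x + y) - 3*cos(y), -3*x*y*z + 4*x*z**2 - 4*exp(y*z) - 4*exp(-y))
(-3*x*z - 4*z*exp(y*z) + 4*exp(-y), 3*y*z + 5*y*cos(y*z) - 4*z**2 - exp(y + z) + 5*exp(-z), -5*z*cos(y*z) - exp(x + y) + exp(y + z))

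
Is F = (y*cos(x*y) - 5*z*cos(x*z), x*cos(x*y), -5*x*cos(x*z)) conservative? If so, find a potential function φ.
Yes, F is conservative. φ = sin(x*y) - 5*sin(x*z)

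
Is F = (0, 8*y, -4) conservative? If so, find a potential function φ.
Yes, F is conservative. φ = 4*y**2 - 4*z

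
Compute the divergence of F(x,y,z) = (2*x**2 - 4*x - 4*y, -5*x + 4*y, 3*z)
4*x + 3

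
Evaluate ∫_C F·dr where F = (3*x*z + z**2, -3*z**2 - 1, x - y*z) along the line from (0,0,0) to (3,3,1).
9/2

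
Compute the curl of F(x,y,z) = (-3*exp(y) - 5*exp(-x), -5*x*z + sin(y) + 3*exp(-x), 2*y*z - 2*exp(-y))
(5*x + 2*z + 2*exp(-y), 0, -5*z + 3*exp(y) - 3*exp(-x))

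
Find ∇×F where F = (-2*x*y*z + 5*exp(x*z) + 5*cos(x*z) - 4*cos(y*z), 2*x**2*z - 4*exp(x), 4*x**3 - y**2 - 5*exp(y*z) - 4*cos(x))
(-2*x**2 - 2*y - 5*z*exp(y*z), -12*x**2 - 2*x*y + 5*x*exp(x*z) - 5*x*sin(x*z) + 4*y*sin(y*z) - 4*sin(x), 6*x*z - 4*z*sin(y*z) - 4*exp(x))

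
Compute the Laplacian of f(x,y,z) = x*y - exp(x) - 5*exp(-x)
-exp(x) - 5*exp(-x)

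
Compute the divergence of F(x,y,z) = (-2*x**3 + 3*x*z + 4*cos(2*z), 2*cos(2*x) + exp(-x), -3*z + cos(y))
-6*x**2 + 3*z - 3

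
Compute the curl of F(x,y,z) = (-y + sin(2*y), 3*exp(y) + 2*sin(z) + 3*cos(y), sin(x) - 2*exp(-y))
(-2*cos(z) + 2*exp(-y), -cos(x), 1 - 2*cos(2*y))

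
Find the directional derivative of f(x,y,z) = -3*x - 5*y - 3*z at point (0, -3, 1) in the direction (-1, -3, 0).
9*sqrt(10)/5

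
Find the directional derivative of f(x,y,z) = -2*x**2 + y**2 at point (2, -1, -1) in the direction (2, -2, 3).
-12*sqrt(17)/17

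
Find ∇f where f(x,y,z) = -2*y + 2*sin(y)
(0, 2*cos(y) - 2, 0)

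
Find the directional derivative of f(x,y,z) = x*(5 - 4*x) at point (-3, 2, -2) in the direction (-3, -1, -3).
-87*sqrt(19)/19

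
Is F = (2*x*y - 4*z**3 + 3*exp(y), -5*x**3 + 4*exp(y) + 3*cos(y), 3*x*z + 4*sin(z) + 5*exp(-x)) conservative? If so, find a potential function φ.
No, ∇×F = (0, -12*z**2 - 3*z + 5*exp(-x), -15*x**2 - 2*x - 3*exp(y)) ≠ 0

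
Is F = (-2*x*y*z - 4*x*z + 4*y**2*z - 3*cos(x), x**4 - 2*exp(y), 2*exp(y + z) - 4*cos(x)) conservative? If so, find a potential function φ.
No, ∇×F = (2*exp(y + z), -2*x*y - 4*x + 4*y**2 - 4*sin(x), 4*x**3 + 2*x*z - 8*y*z) ≠ 0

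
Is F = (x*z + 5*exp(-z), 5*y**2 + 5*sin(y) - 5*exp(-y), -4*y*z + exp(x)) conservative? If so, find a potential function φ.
No, ∇×F = (-4*z, x - exp(x) - 5*exp(-z), 0) ≠ 0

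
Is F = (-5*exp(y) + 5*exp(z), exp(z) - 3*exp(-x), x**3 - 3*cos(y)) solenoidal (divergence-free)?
Yes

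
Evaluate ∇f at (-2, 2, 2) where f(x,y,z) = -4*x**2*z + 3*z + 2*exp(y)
(32, 2*exp(2), -13)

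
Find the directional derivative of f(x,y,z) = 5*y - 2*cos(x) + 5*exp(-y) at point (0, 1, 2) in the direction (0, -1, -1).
5*sqrt(2)*(1 - E)*exp(-1)/2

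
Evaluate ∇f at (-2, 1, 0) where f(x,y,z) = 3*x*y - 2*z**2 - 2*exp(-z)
(3, -6, 2)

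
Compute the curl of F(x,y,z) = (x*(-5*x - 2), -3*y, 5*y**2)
(10*y, 0, 0)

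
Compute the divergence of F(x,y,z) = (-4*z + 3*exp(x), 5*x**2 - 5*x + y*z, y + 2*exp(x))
z + 3*exp(x)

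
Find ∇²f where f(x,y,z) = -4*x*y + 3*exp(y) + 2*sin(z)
3*exp(y) - 2*sin(z)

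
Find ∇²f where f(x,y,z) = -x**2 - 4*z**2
-10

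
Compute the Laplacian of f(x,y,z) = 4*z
0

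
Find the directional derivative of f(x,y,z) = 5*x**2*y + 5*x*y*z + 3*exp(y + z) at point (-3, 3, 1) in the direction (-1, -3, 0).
3*sqrt(10)*(-3*exp(4) - 5)/10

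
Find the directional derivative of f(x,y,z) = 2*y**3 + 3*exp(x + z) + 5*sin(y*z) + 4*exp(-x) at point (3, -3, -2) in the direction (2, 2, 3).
sqrt(17)*(-65*exp(3)*cos(6) - 8 + 15*exp(4) + 108*exp(3))*exp(-3)/17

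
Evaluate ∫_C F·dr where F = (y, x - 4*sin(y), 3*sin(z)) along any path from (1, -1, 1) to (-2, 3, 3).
-5 + cos(3) - cos(1)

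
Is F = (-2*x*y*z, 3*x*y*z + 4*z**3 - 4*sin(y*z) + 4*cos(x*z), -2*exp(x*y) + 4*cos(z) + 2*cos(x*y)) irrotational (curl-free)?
No, ∇×F = (-3*x*y - 2*x*exp(x*y) - 2*x*sin(x*y) + 4*x*sin(x*z) + 4*y*cos(y*z) - 12*z**2, 2*y*(-x + exp(x*y) + sin(x*y)), z*(2*x + 3*y - 4*sin(x*z)))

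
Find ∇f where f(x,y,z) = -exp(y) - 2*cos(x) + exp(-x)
(2*sin(x) - exp(-x), -exp(y), 0)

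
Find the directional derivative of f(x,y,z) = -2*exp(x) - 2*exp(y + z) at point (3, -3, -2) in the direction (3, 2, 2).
2*sqrt(17)*(-3*exp(8) - 4)*exp(-5)/17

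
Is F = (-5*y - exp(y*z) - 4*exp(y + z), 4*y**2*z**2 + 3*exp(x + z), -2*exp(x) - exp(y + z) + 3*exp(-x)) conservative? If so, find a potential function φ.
No, ∇×F = (-8*y**2*z - 3*exp(x + z) - exp(y + z), -y*exp(y*z) + 2*exp(x) - 4*exp(y + z) + 3*exp(-x), z*exp(y*z) + 3*exp(x + z) + 4*exp(y + z) + 5) ≠ 0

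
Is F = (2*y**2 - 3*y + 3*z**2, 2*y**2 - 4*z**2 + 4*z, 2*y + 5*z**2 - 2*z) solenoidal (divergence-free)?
No, ∇·F = 4*y + 10*z - 2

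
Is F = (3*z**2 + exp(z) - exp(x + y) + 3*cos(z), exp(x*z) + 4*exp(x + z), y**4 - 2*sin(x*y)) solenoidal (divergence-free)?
No, ∇·F = -exp(x + y)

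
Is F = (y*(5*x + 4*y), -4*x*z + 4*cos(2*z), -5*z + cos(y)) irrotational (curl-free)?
No, ∇×F = (4*x - sin(y) + 8*sin(2*z), 0, -5*x - 8*y - 4*z)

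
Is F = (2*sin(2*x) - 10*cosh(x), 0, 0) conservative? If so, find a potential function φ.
Yes, F is conservative. φ = -cos(2*x) - 10*sinh(x)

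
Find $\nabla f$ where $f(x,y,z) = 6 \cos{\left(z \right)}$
(0, 0, -6*sin(z))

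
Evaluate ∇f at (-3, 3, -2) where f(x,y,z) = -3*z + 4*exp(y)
(0, 4*exp(3), -3)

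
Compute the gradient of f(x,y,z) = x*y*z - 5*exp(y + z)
(y*z, x*z - 5*exp(y + z), x*y - 5*exp(y + z))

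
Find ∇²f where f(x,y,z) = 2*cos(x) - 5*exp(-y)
-2*cos(x) - 5*exp(-y)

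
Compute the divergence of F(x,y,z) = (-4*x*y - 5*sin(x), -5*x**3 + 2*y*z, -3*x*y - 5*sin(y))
-4*y + 2*z - 5*cos(x)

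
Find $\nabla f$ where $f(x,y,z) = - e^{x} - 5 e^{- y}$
(-exp(x), 5*exp(-y), 0)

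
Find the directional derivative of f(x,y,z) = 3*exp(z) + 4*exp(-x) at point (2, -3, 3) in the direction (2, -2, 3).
sqrt(17)*(-8 + 9*exp(5))*exp(-2)/17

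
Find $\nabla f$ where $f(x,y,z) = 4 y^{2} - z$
(0, 8*y, -1)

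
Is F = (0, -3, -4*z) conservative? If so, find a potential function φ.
Yes, F is conservative. φ = -3*y - 2*z**2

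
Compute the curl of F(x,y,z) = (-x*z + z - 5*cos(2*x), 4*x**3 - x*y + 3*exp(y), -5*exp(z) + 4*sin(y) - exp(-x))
(4*cos(y), -x + 1 - exp(-x), 12*x**2 - y)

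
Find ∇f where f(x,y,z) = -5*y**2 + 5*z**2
(0, -10*y, 10*z)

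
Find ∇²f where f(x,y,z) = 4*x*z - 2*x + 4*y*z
0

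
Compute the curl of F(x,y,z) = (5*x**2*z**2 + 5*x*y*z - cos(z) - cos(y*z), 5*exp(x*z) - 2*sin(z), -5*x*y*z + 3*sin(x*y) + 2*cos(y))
(-5*x*z - 5*x*exp(x*z) + 3*x*cos(x*y) - 2*sin(y) + 2*cos(z), 10*x**2*z + 5*x*y + 5*y*z + y*sin(y*z) - 3*y*cos(x*y) + sin(z), z*(-5*x + 5*exp(x*z) - sin(y*z)))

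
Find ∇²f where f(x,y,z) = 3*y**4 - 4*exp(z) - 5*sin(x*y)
5*x**2*sin(x*y) + 5*y**2*sin(x*y) + 36*y**2 - 4*exp(z)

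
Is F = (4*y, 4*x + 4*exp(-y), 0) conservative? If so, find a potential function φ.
Yes, F is conservative. φ = 4*x*y - 4*exp(-y)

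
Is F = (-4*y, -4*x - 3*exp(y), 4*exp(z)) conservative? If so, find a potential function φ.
Yes, F is conservative. φ = -4*x*y - 3*exp(y) + 4*exp(z)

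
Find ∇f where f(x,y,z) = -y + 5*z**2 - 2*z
(0, -1, 10*z - 2)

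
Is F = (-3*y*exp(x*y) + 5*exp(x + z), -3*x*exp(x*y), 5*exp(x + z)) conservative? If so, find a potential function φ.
Yes, F is conservative. φ = -3*exp(x*y) + 5*exp(x + z)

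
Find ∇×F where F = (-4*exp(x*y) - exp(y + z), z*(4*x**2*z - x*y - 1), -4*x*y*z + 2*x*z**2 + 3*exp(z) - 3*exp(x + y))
(-8*x**2*z + x*y - 4*x*z - 3*exp(x + y) + 1, 4*y*z - 2*z**2 + 3*exp(x + y) - exp(y + z), 4*x*exp(x*y) + z*(8*x*z - y) + exp(y + z))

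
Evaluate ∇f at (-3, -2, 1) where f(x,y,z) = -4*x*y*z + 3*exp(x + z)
(3*exp(-2) + 8, 12, -24 + 3*exp(-2))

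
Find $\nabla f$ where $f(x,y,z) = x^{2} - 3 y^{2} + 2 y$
(2*x, 2 - 6*y, 0)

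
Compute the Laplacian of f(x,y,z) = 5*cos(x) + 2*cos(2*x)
-5*cos(x) - 8*cos(2*x)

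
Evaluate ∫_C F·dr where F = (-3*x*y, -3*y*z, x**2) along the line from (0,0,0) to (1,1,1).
-5/3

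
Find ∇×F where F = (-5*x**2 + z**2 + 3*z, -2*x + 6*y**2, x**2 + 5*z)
(0, -2*x + 2*z + 3, -2)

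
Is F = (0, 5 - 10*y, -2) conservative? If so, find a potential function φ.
Yes, F is conservative. φ = -5*y**2 + 5*y - 2*z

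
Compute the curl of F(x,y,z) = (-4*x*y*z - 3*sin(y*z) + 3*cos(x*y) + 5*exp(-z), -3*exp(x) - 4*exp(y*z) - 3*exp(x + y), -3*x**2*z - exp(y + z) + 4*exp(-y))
(4*y*exp(y*z) - exp(y + z) - 4*exp(-y), -4*x*y + 6*x*z - 3*y*cos(y*z) - 5*exp(-z), 4*x*z + 3*x*sin(x*y) + 3*z*cos(y*z) - 3*exp(x) - 3*exp(x + y))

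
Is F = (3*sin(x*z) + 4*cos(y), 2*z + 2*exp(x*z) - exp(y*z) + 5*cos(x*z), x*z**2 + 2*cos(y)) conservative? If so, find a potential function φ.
No, ∇×F = (-2*x*exp(x*z) + 5*x*sin(x*z) + y*exp(y*z) - 2*sin(y) - 2, 3*x*cos(x*z) - z**2, 2*z*exp(x*z) - 5*z*sin(x*z) + 4*sin(y)) ≠ 0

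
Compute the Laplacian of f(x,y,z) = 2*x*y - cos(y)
cos(y)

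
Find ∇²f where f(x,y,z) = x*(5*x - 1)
10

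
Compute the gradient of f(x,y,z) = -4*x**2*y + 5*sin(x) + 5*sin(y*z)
(-8*x*y + 5*cos(x), -4*x**2 + 5*z*cos(y*z), 5*y*cos(y*z))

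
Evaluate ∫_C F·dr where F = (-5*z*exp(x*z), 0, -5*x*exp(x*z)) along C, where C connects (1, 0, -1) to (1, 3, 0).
-5 + 5*exp(-1)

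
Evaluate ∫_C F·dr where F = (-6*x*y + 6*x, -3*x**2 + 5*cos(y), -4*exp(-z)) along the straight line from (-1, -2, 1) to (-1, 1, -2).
-9 - 4*exp(-1) + 5*sin(1) + 5*sin(2) + 4*exp(2)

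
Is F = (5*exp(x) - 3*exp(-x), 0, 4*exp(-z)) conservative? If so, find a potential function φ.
Yes, F is conservative. φ = 5*exp(x) - 4*exp(-z) + 3*exp(-x)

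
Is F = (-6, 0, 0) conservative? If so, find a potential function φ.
Yes, F is conservative. φ = -6*x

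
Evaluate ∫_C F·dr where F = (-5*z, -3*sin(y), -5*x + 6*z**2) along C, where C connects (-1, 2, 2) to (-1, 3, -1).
-33 + 3*cos(3) - 3*cos(2)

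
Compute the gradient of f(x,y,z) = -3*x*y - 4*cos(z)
(-3*y, -3*x, 4*sin(z))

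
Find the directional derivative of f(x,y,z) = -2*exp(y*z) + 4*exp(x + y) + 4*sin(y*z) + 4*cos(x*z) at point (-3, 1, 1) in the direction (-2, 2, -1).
-2*E/3 + 4*sin(3)/3 + 4*cos(1)/3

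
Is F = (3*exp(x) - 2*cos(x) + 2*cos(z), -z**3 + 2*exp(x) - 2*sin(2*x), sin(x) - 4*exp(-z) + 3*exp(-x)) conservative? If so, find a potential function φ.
No, ∇×F = (3*z**2, -2*sin(z) - cos(x) + 3*exp(-x), 2*exp(x) - 4*cos(2*x)) ≠ 0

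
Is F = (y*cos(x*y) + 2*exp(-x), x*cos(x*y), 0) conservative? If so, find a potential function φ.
Yes, F is conservative. φ = sin(x*y) - 2*exp(-x)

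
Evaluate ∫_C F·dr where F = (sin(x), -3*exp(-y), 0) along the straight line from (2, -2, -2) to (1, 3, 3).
-3*exp(2) - cos(1) + cos(2) + 3*exp(-3)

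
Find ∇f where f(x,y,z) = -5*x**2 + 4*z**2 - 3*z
(-10*x, 0, 8*z - 3)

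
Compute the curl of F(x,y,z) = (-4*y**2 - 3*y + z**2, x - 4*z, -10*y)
(-6, 2*z, 8*y + 4)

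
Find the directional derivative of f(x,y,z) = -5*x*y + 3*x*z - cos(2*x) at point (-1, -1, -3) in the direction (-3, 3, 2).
3*sqrt(22)*(2*sin(2) + 7)/22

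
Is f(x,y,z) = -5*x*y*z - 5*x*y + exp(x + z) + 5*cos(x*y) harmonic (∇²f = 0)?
No, ∇²f = -5*x**2*cos(x*y) - 5*y**2*cos(x*y) + 2*exp(x + z)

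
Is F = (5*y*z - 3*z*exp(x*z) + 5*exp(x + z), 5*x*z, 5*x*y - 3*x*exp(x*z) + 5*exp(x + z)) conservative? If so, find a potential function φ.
Yes, F is conservative. φ = 5*x*y*z - 3*exp(x*z) + 5*exp(x + z)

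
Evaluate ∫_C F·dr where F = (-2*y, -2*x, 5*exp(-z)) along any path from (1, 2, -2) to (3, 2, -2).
-8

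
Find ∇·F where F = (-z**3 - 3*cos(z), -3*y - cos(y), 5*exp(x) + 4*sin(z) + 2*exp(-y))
sin(y) + 4*cos(z) - 3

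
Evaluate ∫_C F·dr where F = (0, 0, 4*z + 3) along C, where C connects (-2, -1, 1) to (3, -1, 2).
9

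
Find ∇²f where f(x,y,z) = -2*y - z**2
-2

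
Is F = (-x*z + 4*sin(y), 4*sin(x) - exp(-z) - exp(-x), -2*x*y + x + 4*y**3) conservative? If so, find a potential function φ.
No, ∇×F = (-2*x + 12*y**2 - exp(-z), -x + 2*y - 1, 4*cos(x) - 4*cos(y) + exp(-x)) ≠ 0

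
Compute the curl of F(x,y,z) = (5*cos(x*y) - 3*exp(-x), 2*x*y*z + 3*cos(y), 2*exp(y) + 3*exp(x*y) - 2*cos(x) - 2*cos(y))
(-2*x*y + 3*x*exp(x*y) + 2*exp(y) + 2*sin(y), -3*y*exp(x*y) - 2*sin(x), 5*x*sin(x*y) + 2*y*z)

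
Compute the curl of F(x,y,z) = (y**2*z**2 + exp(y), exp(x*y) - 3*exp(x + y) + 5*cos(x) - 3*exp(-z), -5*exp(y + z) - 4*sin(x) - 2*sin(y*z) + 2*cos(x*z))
(-2*z*cos(y*z) - 5*exp(y + z) - 3*exp(-z), 2*y**2*z + 2*z*sin(x*z) + 4*cos(x), -2*y*z**2 + y*exp(x*y) - exp(y) - 3*exp(x + y) - 5*sin(x))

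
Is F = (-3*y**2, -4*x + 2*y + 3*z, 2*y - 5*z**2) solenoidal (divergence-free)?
No, ∇·F = 2 - 10*z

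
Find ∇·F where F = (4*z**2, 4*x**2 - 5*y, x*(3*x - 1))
-5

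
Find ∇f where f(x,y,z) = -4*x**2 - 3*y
(-8*x, -3, 0)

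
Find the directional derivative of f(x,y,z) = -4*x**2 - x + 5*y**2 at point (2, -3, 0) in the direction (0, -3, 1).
9*sqrt(10)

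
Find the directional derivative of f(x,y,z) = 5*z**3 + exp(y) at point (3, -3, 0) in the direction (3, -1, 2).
-sqrt(14)*exp(-3)/14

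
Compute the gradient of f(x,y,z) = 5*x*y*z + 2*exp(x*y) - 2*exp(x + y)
(5*y*z + 2*y*exp(x*y) - 2*exp(x + y), 5*x*z + 2*x*exp(x*y) - 2*exp(x + y), 5*x*y)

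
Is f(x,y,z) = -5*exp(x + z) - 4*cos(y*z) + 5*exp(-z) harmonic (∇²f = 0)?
No, ∇²f = 4*y**2*cos(y*z) + 4*z**2*cos(y*z) - 10*exp(x + z) + 5*exp(-z)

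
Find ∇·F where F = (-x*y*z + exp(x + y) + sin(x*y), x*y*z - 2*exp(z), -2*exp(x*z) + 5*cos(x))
x*z - 2*x*exp(x*z) - y*z + y*cos(x*y) + exp(x + y)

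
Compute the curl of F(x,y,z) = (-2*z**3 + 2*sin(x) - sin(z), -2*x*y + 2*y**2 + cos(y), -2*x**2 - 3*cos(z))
(0, 4*x - 6*z**2 - cos(z), -2*y)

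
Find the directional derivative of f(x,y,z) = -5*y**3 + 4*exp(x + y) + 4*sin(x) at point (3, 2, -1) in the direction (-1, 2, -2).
-40 - 4*cos(3)/3 + 4*exp(5)/3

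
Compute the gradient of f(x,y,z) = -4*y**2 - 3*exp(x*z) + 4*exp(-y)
(-3*z*exp(x*z), -8*y - 4*exp(-y), -3*x*exp(x*z))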